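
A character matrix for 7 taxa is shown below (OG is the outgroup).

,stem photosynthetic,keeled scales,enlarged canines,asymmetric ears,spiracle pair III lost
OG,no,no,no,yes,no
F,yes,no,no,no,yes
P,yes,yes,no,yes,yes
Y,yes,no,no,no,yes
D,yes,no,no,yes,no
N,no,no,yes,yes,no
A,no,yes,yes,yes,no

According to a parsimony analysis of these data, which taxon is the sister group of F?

Character polarity is set by the outgroup: the derived state is whichever differs from the outgroup's state, so for asymmetric ears the derived state is 'no', and for the remaining characters it is 'yes'.
stem photosynthetic (derived state 'yes') is shared by D, F, P, and Y — a synapomorphy uniting that clade.
keeled scales groups A and P, which is incompatible with the clades supported by the remaining characters; treating it as convergent (homoplasy) costs fewer steps than any alternative tree.
enlarged canines: derived state 'yes' in A and N only — synapomorphy for {A, N}.
asymmetric ears (derived state 'no') is shared by F and Y — a synapomorphy uniting that clade.
spiracle pair III lost: derived state 'yes' in F, P, and Y only — synapomorphy for {F, P, Y}.
Most parsimonious ingroup topology: ((((F,Y),P),D),(N,A)).
F and Y form a cherry on this tree, so they are sister taxa.

Y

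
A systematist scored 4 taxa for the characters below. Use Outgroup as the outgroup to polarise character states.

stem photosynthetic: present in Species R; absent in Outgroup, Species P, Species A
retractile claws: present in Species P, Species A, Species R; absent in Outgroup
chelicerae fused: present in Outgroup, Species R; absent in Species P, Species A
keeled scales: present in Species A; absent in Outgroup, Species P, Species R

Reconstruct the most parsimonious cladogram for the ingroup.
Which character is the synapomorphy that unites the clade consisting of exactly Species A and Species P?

Character polarity is set by the outgroup: the derived state is whichever differs from the outgroup's state, so for chelicerae fused the derived state is 'absent', and for the remaining characters it is 'present'.
stem photosynthetic (derived state 'present') is unique to Species R (autapomorphy; uninformative for grouping).
All ingroup taxa share the derived state 'present' for retractile claws; it defines the ingroup but does not resolve relationships within it.
chelicerae fused (derived state 'absent') is shared by Species A and Species P — a synapomorphy uniting that clade.
keeled scales: derived state 'present' in Species A only — an autapomorphy, so it tells us nothing about relationships among taxa.
Most parsimonious ingroup topology: ((Species P,Species A),Species R).
The clade {Species A, Species P} is supported by chelicerae fused: its derived state 'absent' occurs in exactly those taxa and in no other taxon (including the outgroup).

chelicerae fused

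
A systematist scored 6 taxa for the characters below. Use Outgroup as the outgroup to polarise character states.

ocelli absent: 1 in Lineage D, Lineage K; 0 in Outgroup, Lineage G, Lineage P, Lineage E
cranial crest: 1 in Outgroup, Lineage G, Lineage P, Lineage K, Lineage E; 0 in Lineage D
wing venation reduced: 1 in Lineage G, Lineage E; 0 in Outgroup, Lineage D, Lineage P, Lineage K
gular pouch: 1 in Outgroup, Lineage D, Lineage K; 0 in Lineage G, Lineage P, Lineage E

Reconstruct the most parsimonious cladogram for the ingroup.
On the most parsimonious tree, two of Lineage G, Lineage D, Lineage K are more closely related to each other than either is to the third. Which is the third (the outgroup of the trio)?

Lineage G

Character polarity is set by the outgroup: the derived state is whichever differs from the outgroup's state, so for cranial crest, gular pouch the derived state is '0', and for the remaining characters it is '1'.
Only Lineage D and Lineage K show the derived state '1' for ocelli absent, supporting them as a clade.
cranial crest (derived state '0') is unique to Lineage D (autapomorphy; uninformative for grouping).
wing venation reduced: derived state '1' in Lineage E and Lineage G only — synapomorphy for {Lineage E, Lineage G}.
gular pouch: derived state '0' in Lineage E, Lineage G, and Lineage P only — synapomorphy for {Lineage E, Lineage G, Lineage P}.
Most parsimonious ingroup topology: ((Lineage D,Lineage K),((Lineage G,Lineage E),Lineage P)).
Lineage D and Lineage K share a more recent common ancestor with each other than either does with Lineage G, so Lineage G is the least closely related of the three.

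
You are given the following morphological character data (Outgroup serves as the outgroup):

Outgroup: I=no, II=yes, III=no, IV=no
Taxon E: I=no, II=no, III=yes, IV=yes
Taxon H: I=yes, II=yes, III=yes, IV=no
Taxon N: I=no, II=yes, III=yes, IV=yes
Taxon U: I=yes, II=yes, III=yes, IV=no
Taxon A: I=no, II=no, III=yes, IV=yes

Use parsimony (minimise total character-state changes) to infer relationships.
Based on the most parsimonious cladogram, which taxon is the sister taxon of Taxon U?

Character polarity is set by the outgroup: the derived state is whichever differs from the outgroup's state, so for II the derived state is 'no', and for the remaining characters it is 'yes'.
I: derived state 'yes' in Taxon H and Taxon U only — synapomorphy for {Taxon H, Taxon U}.
Only Taxon A and Taxon E show the derived state 'no' for II, supporting them as a clade.
All ingroup taxa share the derived state 'yes' for III; it defines the ingroup but does not resolve relationships within it.
IV: derived state 'yes' in Taxon A, Taxon E, and Taxon N only — synapomorphy for {Taxon A, Taxon E, Taxon N}.
Most parsimonious ingroup topology: (((Taxon E,Taxon A),Taxon N),(Taxon H,Taxon U)).
Taxon U and Taxon H form a cherry on this tree, so they are sister taxa.

Taxon H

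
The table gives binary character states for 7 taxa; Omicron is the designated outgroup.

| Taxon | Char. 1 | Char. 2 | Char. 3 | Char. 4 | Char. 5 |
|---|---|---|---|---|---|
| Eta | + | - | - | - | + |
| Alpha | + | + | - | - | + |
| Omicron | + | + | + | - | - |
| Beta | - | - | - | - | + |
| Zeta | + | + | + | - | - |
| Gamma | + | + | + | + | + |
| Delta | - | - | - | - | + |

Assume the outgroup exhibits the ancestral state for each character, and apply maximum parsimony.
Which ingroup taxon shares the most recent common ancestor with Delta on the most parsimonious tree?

Character polarity is set by the outgroup: the derived state is whichever differs from the outgroup's state, so for Char. 1, Char. 2, Char. 3 the derived state is '-', and for the remaining characters it is '+'.
Char. 1: derived state '-' in Beta and Delta only — synapomorphy for {Beta, Delta}.
Char. 2: derived state '-' in Beta, Delta, and Eta only — synapomorphy for {Beta, Delta, Eta}.
Char. 3: derived state '-' in Alpha, Beta, Delta, and Eta only — synapomorphy for {Alpha, Beta, Delta, Eta}.
Char. 4 (derived state '+') is unique to Gamma (autapomorphy; uninformative for grouping).
Only Alpha, Beta, Delta, Eta, and Gamma show the derived state '+' for Char. 5, supporting them as a clade.
Most parsimonious ingroup topology: (((((Beta,Delta),Eta),Alpha),Gamma),Zeta).
Delta and Beta form a cherry on this tree, so they are sister taxa.

Beta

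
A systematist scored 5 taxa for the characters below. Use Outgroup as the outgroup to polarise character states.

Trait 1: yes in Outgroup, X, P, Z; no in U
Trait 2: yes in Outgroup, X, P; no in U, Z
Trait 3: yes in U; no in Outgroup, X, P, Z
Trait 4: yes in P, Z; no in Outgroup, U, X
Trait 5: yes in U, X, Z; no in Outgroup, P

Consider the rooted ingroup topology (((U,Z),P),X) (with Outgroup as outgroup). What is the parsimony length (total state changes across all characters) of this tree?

Map each character onto (((U,Z),P),X) (rooted by Outgroup) and count the minimum state changes it requires (Fitch parsimony):
Trait 1: 1; Trait 2: 1; Trait 3: 1; Trait 4: 2; Trait 5: 2.
Total tree length = 7.

7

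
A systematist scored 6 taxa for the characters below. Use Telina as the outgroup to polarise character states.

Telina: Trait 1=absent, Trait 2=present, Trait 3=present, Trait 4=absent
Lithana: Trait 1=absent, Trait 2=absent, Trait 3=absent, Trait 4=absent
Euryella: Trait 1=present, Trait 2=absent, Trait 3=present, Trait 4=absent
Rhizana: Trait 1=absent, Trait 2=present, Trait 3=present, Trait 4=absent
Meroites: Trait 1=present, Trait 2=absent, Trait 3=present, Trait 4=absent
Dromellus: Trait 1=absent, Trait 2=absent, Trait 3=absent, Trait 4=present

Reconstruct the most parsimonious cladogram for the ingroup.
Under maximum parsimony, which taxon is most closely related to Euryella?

Meroites

Character polarity is set by the outgroup: the derived state is whichever differs from the outgroup's state, so for Trait 2, Trait 3 the derived state is 'absent', and for the remaining characters it is 'present'.
Trait 1: derived state 'present' in Euryella and Meroites only — synapomorphy for {Euryella, Meroites}.
Only Dromellus, Euryella, Lithana, and Meroites show the derived state 'absent' for Trait 2, supporting them as a clade.
Trait 3 (derived state 'absent') is shared by Dromellus and Lithana — a synapomorphy uniting that clade.
Trait 4 (derived state 'present') is unique to Dromellus (autapomorphy; uninformative for grouping).
Most parsimonious ingroup topology: (((Lithana,Dromellus),(Euryella,Meroites)),Rhizana).
Euryella and Meroites form a cherry on this tree, so they are sister taxa.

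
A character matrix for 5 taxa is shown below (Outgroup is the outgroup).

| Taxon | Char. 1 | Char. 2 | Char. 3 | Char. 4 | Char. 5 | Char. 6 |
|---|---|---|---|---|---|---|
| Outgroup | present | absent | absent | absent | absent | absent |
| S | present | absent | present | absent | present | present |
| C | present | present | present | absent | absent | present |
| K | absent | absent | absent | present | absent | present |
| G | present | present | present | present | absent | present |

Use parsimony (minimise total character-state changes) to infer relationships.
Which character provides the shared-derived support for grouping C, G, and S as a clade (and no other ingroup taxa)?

Character polarity is set by the outgroup: the derived state is whichever differs from the outgroup's state, so for Char. 1 the derived state is 'absent', and for the remaining characters it is 'present'.
Char. 1: derived state 'absent' in K only — an autapomorphy, so it tells us nothing about relationships among taxa.
Char. 2 (derived state 'present') is shared by C and G — a synapomorphy uniting that clade.
Char. 3 (derived state 'present') is shared by C, G, and S — a synapomorphy uniting that clade.
Char. 4 groups G and K, which is incompatible with the clades supported by the remaining characters; treating it as convergent (homoplasy) costs fewer steps than any alternative tree.
Char. 5: derived state 'present' in S only — an autapomorphy, so it tells us nothing about relationships among taxa.
All ingroup taxa share the derived state 'present' for Char. 6; it defines the ingroup but does not resolve relationships within it.
Most parsimonious ingroup topology: ((S,(C,G)),K).
The clade {C, G, S} is supported by Char. 3: its derived state 'present' occurs in exactly those taxa and in no other taxon (including the outgroup).

Char. 3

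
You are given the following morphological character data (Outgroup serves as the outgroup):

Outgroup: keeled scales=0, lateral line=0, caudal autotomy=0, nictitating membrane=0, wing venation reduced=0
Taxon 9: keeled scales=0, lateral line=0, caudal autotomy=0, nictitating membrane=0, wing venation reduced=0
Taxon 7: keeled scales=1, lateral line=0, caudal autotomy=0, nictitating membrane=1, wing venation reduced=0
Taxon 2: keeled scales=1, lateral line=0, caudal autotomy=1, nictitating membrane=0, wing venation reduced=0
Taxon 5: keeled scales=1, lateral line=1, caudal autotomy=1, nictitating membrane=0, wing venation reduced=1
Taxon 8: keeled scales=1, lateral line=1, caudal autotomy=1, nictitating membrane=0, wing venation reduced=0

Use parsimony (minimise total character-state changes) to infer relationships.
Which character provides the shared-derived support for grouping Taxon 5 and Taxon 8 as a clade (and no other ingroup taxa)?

lateral line

The outgroup has state '0' for every character, so '1' is the derived state throughout.
keeled scales (derived state '1') is shared by Taxon 2, Taxon 5, Taxon 7, and Taxon 8 — a synapomorphy uniting that clade.
Only Taxon 5 and Taxon 8 show the derived state '1' for lateral line, supporting them as a clade.
Only Taxon 2, Taxon 5, and Taxon 8 show the derived state '1' for caudal autotomy, supporting them as a clade.
nictitating membrane: derived state '1' in Taxon 7 only — an autapomorphy, so it tells us nothing about relationships among taxa.
wing venation reduced (derived state '1') is unique to Taxon 5 (autapomorphy; uninformative for grouping).
Most parsimonious ingroup topology: (Taxon 9,(Taxon 7,(Taxon 2,(Taxon 5,Taxon 8)))).
The clade {Taxon 5, Taxon 8} is supported by lateral line: its derived state '1' occurs in exactly those taxa and in no other taxon (including the outgroup).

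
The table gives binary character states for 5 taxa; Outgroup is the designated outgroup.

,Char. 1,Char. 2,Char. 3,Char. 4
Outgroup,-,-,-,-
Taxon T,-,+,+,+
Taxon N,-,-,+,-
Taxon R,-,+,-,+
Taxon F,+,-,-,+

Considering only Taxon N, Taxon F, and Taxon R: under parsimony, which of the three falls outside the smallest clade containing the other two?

The outgroup has state '-' for every character, so '+' is the derived state throughout.
Char. 1: derived state '+' in Taxon F only — an autapomorphy, so it tells us nothing about relationships among taxa.
Only Taxon R and Taxon T show the derived state '+' for Char. 2, supporting them as a clade.
Char. 3 groups Taxon N and Taxon T, which is incompatible with the clades supported by the remaining characters; treating it as convergent (homoplasy) costs fewer steps than any alternative tree.
Char. 4: derived state '+' in Taxon F, Taxon R, and Taxon T only — synapomorphy for {Taxon F, Taxon R, Taxon T}.
Most parsimonious ingroup topology: (((Taxon T,Taxon R),Taxon F),Taxon N).
Taxon F and Taxon R share a more recent common ancestor with each other than either does with Taxon N, so Taxon N is the least closely related of the three.

Taxon N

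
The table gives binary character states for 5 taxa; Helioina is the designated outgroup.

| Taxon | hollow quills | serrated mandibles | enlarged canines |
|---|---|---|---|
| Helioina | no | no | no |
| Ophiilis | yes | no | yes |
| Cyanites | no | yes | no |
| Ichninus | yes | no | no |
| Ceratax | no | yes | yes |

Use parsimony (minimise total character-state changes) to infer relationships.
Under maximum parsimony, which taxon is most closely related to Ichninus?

The outgroup has state 'no' for every character, so 'yes' is the derived state throughout.
hollow quills: derived state 'yes' in Ichninus and Ophiilis only — synapomorphy for {Ichninus, Ophiilis}.
Only Ceratax and Cyanites show the derived state 'yes' for serrated mandibles, supporting them as a clade.
enlarged canines groups Ceratax and Ophiilis, which is incompatible with the clades supported by the remaining characters; treating it as convergent (homoplasy) costs fewer steps than any alternative tree.
Most parsimonious ingroup topology: ((Ophiilis,Ichninus),(Cyanites,Ceratax)).
Ichninus and Ophiilis form a cherry on this tree, so they are sister taxa.

Ophiilis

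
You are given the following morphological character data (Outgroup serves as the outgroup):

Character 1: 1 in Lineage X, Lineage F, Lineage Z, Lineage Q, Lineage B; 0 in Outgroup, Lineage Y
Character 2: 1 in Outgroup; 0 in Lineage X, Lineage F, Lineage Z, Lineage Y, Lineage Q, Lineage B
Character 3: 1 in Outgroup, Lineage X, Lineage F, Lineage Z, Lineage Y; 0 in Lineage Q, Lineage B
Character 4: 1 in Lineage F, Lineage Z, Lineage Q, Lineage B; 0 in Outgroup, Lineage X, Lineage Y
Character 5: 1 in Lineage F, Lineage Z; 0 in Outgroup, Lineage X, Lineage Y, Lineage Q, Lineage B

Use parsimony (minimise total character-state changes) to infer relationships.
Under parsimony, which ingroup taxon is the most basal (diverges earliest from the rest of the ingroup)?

Lineage Y

Character polarity is set by the outgroup: the derived state is whichever differs from the outgroup's state, so for Character 2, Character 3 the derived state is '0', and for the remaining characters it is '1'.
Character 1 (derived state '1') is shared by Lineage B, Lineage F, Lineage Q, Lineage X, and Lineage Z — a synapomorphy uniting that clade.
Character 2 (derived state '0') is shared by all ingroup taxa — unites the whole ingroup.
Character 3 (derived state '0') is shared by Lineage B and Lineage Q — a synapomorphy uniting that clade.
Character 4: derived state '1' in Lineage B, Lineage F, Lineage Q, and Lineage Z only — synapomorphy for {Lineage B, Lineage F, Lineage Q, Lineage Z}.
Character 5: derived state '1' in Lineage F and Lineage Z only — synapomorphy for {Lineage F, Lineage Z}.
Most parsimonious ingroup topology: ((Lineage X,((Lineage F,Lineage Z),(Lineage Q,Lineage B))),Lineage Y).
Lineage Y is sister to the clade containing all other ingroup taxa, so it is the earliest-diverging (most basal) ingroup lineage.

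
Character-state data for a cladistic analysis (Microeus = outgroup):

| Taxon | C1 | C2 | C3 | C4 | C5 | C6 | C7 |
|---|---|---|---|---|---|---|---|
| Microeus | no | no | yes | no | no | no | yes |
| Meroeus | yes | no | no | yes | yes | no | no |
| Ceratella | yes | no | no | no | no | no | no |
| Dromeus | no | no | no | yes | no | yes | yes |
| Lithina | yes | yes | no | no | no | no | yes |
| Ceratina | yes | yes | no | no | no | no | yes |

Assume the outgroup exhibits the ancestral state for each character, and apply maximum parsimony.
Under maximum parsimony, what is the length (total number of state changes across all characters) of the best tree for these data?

8

Character polarity is set by the outgroup: the derived state is whichever differs from the outgroup's state, so for C3, C7 the derived state is 'no', and for the remaining characters it is 'yes'.
C1 (derived state 'yes') is shared by Ceratella, Ceratina, Lithina, and Meroeus — a synapomorphy uniting that clade.
Only Ceratina and Lithina show the derived state 'yes' for C2, supporting them as a clade.
All ingroup taxa share the derived state 'no' for C3; it defines the ingroup but does not resolve relationships within it.
C4 (state 'yes') occurs in Dromeus and Meroeus but conflicts with the nesting implied by the other characters — most parsimoniously interpreted as homoplasy.
C5: derived state 'yes' in Meroeus only — an autapomorphy, so it tells us nothing about relationships among taxa.
C6: derived state 'yes' in Dromeus only — an autapomorphy, so it tells us nothing about relationships among taxa.
C7 (derived state 'no') is shared by Ceratella and Meroeus — a synapomorphy uniting that clade.
Most parsimonious ingroup topology: (((Meroeus,Ceratella),(Lithina,Ceratina)),Dromeus).
Changes per character on this tree: C1: 1; C2: 1; C3: 1; C4: 2; C5: 1; C6: 1; C7: 1.
Total = 8.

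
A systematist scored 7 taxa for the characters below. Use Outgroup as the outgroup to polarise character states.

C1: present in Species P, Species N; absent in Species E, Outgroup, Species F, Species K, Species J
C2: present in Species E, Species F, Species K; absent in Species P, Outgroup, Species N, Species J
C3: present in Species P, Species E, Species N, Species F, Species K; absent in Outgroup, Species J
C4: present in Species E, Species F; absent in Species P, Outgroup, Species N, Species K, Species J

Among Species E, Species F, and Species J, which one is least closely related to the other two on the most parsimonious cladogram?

Species J

The outgroup has state 'absent' for every character, so 'present' is the derived state throughout.
Only Species N and Species P show the derived state 'present' for C1, supporting them as a clade.
C2 (derived state 'present') is shared by Species E, Species F, and Species K — a synapomorphy uniting that clade.
C3: derived state 'present' in Species E, Species F, Species K, Species N, and Species P only — synapomorphy for {Species E, Species F, Species K, Species N, Species P}.
Only Species E and Species F show the derived state 'present' for C4, supporting them as a clade.
Most parsimonious ingroup topology: (((Species K,(Species E,Species F)),(Species N,Species P)),Species J).
Species E and Species F share a more recent common ancestor with each other than either does with Species J, so Species J is the least closely related of the three.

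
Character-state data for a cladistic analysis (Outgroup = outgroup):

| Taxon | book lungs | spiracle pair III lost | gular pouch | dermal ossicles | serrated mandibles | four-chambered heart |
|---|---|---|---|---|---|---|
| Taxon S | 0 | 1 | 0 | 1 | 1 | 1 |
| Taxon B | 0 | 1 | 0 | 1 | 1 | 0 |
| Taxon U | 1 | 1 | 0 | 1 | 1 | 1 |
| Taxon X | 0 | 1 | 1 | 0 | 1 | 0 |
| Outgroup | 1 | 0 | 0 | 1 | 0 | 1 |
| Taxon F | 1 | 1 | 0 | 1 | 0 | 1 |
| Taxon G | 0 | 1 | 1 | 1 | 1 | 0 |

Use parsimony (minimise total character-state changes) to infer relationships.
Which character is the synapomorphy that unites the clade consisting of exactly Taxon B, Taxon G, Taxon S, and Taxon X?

Character polarity is set by the outgroup: the derived state is whichever differs from the outgroup's state, so for book lungs, dermal ossicles, four-chambered heart the derived state is '0', and for the remaining characters it is '1'.
book lungs (derived state '0') is shared by Taxon B, Taxon G, Taxon S, and Taxon X — a synapomorphy uniting that clade.
spiracle pair III lost (derived state '1') is shared by all ingroup taxa — unites the whole ingroup.
gular pouch: derived state '1' in Taxon G and Taxon X only — synapomorphy for {Taxon G, Taxon X}.
dermal ossicles (derived state '0') is unique to Taxon X (autapomorphy; uninformative for grouping).
serrated mandibles (derived state '1') is shared by Taxon B, Taxon G, Taxon S, Taxon U, and Taxon X — a synapomorphy uniting that clade.
four-chambered heart (derived state '0') is shared by Taxon B, Taxon G, and Taxon X — a synapomorphy uniting that clade.
Most parsimonious ingroup topology: (Taxon F,((((Taxon X,Taxon G),Taxon B),Taxon S),Taxon U)).
The clade {Taxon B, Taxon G, Taxon S, Taxon X} is supported by book lungs: its derived state '0' occurs in exactly those taxa and in no other taxon (including the outgroup).

book lungs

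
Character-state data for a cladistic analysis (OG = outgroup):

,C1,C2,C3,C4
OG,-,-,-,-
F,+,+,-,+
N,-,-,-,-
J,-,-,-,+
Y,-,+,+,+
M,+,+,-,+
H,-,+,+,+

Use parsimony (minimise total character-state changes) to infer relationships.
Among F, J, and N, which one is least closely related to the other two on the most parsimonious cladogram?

The outgroup has state '-' for every character, so '+' is the derived state throughout.
C1: derived state '+' in F and M only — synapomorphy for {F, M}.
Only F, H, M, and Y show the derived state '+' for C2, supporting them as a clade.
C3 (derived state '+') is shared by H and Y — a synapomorphy uniting that clade.
Only F, H, J, M, and Y show the derived state '+' for C4, supporting them as a clade.
Most parsimonious ingroup topology: ((((F,M),(Y,H)),J),N).
F and J share a more recent common ancestor with each other than either does with N, so N is the least closely related of the three.

N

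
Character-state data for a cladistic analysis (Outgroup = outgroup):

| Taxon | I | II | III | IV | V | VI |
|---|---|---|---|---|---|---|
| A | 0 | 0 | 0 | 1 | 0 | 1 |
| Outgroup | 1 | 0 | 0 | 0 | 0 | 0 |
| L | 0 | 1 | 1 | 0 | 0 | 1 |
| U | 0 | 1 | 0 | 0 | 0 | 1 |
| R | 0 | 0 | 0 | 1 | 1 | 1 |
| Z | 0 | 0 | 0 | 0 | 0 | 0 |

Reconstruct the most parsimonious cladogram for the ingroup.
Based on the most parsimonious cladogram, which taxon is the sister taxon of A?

Character polarity is set by the outgroup: the derived state is whichever differs from the outgroup's state, so for I the derived state is '0', and for the remaining characters it is '1'.
All ingroup taxa share the derived state '0' for I; it defines the ingroup but does not resolve relationships within it.
II (derived state '1') is shared by L and U — a synapomorphy uniting that clade.
III: derived state '1' in L only — an autapomorphy, so it tells us nothing about relationships among taxa.
IV (derived state '1') is shared by A and R — a synapomorphy uniting that clade.
V (derived state '1') is unique to R (autapomorphy; uninformative for grouping).
VI: derived state '1' in A, L, R, and U only — synapomorphy for {A, L, R, U}.
Most parsimonious ingroup topology: (((U,L),(R,A)),Z).
A and R form a cherry on this tree, so they are sister taxa.

R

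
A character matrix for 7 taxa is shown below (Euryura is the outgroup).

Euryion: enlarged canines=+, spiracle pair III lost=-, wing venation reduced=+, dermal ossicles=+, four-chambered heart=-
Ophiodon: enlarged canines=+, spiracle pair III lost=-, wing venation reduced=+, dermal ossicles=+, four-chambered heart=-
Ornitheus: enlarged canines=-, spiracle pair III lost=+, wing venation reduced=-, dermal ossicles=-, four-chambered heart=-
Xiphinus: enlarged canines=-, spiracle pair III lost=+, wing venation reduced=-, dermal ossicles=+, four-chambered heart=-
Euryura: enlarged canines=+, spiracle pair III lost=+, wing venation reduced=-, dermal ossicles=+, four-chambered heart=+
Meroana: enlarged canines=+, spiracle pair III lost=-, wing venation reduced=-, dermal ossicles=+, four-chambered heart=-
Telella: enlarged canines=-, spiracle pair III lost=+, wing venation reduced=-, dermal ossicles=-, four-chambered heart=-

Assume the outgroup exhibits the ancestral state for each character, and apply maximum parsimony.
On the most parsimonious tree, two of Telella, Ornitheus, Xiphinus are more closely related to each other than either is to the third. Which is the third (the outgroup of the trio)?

Xiphinus

Character polarity is set by the outgroup: the derived state is whichever differs from the outgroup's state, so for enlarged canines, spiracle pair III lost, dermal ossicles, four-chambered heart the derived state is '-', and for the remaining characters it is '+'.
enlarged canines: derived state '-' in Ornitheus, Telella, and Xiphinus only — synapomorphy for {Ornitheus, Telella, Xiphinus}.
spiracle pair III lost: derived state '-' in Euryion, Meroana, and Ophiodon only — synapomorphy for {Euryion, Meroana, Ophiodon}.
wing venation reduced: derived state '+' in Euryion and Ophiodon only — synapomorphy for {Euryion, Ophiodon}.
Only Ornitheus and Telella show the derived state '-' for dermal ossicles, supporting them as a clade.
All ingroup taxa share the derived state '-' for four-chambered heart; it defines the ingroup but does not resolve relationships within it.
Most parsimonious ingroup topology: ((Meroana,(Ophiodon,Euryion)),((Telella,Ornitheus),Xiphinus)).
Ornitheus and Telella share a more recent common ancestor with each other than either does with Xiphinus, so Xiphinus is the least closely related of the three.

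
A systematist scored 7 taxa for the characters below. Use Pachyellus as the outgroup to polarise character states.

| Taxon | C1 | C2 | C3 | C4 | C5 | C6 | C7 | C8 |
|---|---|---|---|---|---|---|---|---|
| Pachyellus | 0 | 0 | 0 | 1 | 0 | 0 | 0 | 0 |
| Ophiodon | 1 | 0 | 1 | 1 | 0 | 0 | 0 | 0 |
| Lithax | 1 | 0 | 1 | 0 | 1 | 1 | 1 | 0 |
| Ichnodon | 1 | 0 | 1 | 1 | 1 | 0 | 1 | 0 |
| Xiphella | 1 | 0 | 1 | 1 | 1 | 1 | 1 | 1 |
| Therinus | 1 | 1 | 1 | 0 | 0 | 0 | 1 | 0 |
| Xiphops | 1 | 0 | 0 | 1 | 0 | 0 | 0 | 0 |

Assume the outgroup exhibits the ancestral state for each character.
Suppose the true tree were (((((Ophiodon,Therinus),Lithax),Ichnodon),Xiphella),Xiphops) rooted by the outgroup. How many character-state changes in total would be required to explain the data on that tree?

12

Map each character onto (((((Ophiodon,Therinus),Lithax),Ichnodon),Xiphella),Xiphops) (rooted by Pachyellus) and count the minimum state changes it requires (Fitch parsimony):
C1: 1; C2: 1; C3: 1; C4: 2; C5: 2; C6: 2; C7: 2; C8: 1.
Total tree length = 12.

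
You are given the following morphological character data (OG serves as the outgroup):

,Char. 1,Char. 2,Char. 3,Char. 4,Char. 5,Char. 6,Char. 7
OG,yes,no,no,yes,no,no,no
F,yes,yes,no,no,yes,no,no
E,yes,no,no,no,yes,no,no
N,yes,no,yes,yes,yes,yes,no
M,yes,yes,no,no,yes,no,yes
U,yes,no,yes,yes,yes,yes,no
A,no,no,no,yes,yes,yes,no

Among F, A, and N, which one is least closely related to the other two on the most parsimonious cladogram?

Character polarity is set by the outgroup: the derived state is whichever differs from the outgroup's state, so for Char. 1, Char. 4 the derived state is 'no', and for the remaining characters it is 'yes'.
Char. 1 (derived state 'no') is unique to A (autapomorphy; uninformative for grouping).
Char. 2 (derived state 'yes') is shared by F and M — a synapomorphy uniting that clade.
Char. 3 (derived state 'yes') is shared by N and U — a synapomorphy uniting that clade.
Only E, F, and M show the derived state 'no' for Char. 4, supporting them as a clade.
All ingroup taxa share the derived state 'yes' for Char. 5; it defines the ingroup but does not resolve relationships within it.
Char. 6 (derived state 'yes') is shared by A, N, and U — a synapomorphy uniting that clade.
Char. 7 (derived state 'yes') is unique to M (autapomorphy; uninformative for grouping).
Most parsimonious ingroup topology: (((F,M),E),((N,U),A)).
N and A share a more recent common ancestor with each other than either does with F, so F is the least closely related of the three.

F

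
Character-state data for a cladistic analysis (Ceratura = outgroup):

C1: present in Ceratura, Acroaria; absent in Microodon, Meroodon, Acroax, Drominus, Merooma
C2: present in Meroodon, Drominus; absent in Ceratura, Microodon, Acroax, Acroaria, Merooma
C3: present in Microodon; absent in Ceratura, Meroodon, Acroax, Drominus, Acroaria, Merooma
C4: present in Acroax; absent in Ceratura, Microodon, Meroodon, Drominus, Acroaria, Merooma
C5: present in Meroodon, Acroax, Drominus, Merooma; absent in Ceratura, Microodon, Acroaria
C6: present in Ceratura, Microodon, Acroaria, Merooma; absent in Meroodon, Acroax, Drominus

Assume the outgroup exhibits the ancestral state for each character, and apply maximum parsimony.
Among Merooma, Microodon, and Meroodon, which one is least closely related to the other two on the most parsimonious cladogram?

Character polarity is set by the outgroup: the derived state is whichever differs from the outgroup's state, so for C1, C6 the derived state is 'absent', and for the remaining characters it is 'present'.
Only Acroax, Drominus, Meroodon, Merooma, and Microodon show the derived state 'absent' for C1, supporting them as a clade.
Only Drominus and Meroodon show the derived state 'present' for C2, supporting them as a clade.
C3: derived state 'present' in Microodon only — an autapomorphy, so it tells us nothing about relationships among taxa.
C4 (derived state 'present') is unique to Acroax (autapomorphy; uninformative for grouping).
C5: derived state 'present' in Acroax, Drominus, Meroodon, and Merooma only — synapomorphy for {Acroax, Drominus, Meroodon, Merooma}.
C6: derived state 'absent' in Acroax, Drominus, and Meroodon only — synapomorphy for {Acroax, Drominus, Meroodon}.
Most parsimonious ingroup topology: ((Microodon,(((Meroodon,Drominus),Acroax),Merooma)),Acroaria).
Merooma and Meroodon share a more recent common ancestor with each other than either does with Microodon, so Microodon is the least closely related of the three.

Microodon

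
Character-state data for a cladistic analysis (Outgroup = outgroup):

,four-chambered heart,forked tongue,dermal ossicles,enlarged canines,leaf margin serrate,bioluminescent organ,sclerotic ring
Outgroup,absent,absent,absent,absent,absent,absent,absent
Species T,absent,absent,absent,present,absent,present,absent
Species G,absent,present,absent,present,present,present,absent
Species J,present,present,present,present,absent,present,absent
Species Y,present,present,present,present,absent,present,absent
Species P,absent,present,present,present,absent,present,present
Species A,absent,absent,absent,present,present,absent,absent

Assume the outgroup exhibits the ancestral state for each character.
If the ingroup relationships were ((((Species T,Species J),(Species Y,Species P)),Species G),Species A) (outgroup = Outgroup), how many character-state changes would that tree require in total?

11

Map each character onto ((((Species T,Species J),(Species Y,Species P)),Species G),Species A) (rooted by Outgroup) and count the minimum state changes it requires (Fitch parsimony):
four-chambered heart: 2; forked tongue: 2; dermal ossicles: 2; enlarged canines: 1; leaf margin serrate: 2; bioluminescent organ: 1; sclerotic ring: 1.
Total tree length = 11.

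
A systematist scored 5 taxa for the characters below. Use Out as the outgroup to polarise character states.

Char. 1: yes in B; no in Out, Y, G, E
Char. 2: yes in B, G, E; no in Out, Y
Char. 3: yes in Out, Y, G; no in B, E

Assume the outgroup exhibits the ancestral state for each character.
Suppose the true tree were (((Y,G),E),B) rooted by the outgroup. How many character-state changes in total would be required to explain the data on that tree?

Map each character onto (((Y,G),E),B) (rooted by Out) and count the minimum state changes it requires (Fitch parsimony):
Char. 1: 1; Char. 2: 2; Char. 3: 2.
Total tree length = 5.

5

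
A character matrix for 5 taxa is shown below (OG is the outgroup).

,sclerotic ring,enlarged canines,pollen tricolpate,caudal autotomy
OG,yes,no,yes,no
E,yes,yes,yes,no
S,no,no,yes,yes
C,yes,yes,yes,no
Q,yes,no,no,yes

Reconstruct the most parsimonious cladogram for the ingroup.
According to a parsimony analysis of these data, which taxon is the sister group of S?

Character polarity is set by the outgroup: the derived state is whichever differs from the outgroup's state, so for sclerotic ring, pollen tricolpate the derived state is 'no', and for the remaining characters it is 'yes'.
sclerotic ring (derived state 'no') is unique to S (autapomorphy; uninformative for grouping).
Only C and E show the derived state 'yes' for enlarged canines, supporting them as a clade.
pollen tricolpate: derived state 'no' in Q only — an autapomorphy, so it tells us nothing about relationships among taxa.
caudal autotomy: derived state 'yes' in Q and S only — synapomorphy for {Q, S}.
Most parsimonious ingroup topology: ((E,C),(S,Q)).
S and Q form a cherry on this tree, so they are sister taxa.

Q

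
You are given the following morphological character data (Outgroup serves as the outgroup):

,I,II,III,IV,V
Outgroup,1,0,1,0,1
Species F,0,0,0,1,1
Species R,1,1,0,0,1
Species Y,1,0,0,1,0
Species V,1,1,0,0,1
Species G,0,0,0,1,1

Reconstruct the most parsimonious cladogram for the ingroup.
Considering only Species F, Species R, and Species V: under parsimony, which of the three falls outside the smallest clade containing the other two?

Character polarity is set by the outgroup: the derived state is whichever differs from the outgroup's state, so for I, III, V the derived state is '0', and for the remaining characters it is '1'.
I (derived state '0') is shared by Species F and Species G — a synapomorphy uniting that clade.
II: derived state '1' in Species R and Species V only — synapomorphy for {Species R, Species V}.
All ingroup taxa share the derived state '0' for III; it defines the ingroup but does not resolve relationships within it.
IV (derived state '1') is shared by Species F, Species G, and Species Y — a synapomorphy uniting that clade.
V: derived state '0' in Species Y only — an autapomorphy, so it tells us nothing about relationships among taxa.
Most parsimonious ingroup topology: (((Species F,Species G),Species Y),(Species R,Species V)).
Species R and Species V share a more recent common ancestor with each other than either does with Species F, so Species F is the least closely related of the three.

Species F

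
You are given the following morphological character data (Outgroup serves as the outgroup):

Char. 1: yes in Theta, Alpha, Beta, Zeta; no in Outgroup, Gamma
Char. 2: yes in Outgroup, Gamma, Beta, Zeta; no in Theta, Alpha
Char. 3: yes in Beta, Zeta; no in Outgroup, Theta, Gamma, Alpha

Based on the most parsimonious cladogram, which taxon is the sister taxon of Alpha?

Theta

Character polarity is set by the outgroup: the derived state is whichever differs from the outgroup's state, so for Char. 2 the derived state is 'no', and for the remaining characters it is 'yes'.
Char. 1: derived state 'yes' in Alpha, Beta, Theta, and Zeta only — synapomorphy for {Alpha, Beta, Theta, Zeta}.
Only Alpha and Theta show the derived state 'no' for Char. 2, supporting them as a clade.
Char. 3 (derived state 'yes') is shared by Beta and Zeta — a synapomorphy uniting that clade.
Most parsimonious ingroup topology: (((Theta,Alpha),(Beta,Zeta)),Gamma).
Alpha and Theta form a cherry on this tree, so they are sister taxa.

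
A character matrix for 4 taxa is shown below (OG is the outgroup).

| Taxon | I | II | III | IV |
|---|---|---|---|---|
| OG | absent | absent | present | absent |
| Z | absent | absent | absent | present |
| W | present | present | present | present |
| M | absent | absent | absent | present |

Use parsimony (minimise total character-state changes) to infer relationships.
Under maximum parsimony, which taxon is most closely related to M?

Z

Character polarity is set by the outgroup: the derived state is whichever differs from the outgroup's state, so for III the derived state is 'absent', and for the remaining characters it is 'present'.
I (derived state 'present') is unique to W (autapomorphy; uninformative for grouping).
II (derived state 'present') is unique to W (autapomorphy; uninformative for grouping).
Only M and Z show the derived state 'absent' for III, supporting them as a clade.
All ingroup taxa share the derived state 'present' for IV; it defines the ingroup but does not resolve relationships within it.
Most parsimonious ingroup topology: ((Z,M),W).
M and Z form a cherry on this tree, so they are sister taxa.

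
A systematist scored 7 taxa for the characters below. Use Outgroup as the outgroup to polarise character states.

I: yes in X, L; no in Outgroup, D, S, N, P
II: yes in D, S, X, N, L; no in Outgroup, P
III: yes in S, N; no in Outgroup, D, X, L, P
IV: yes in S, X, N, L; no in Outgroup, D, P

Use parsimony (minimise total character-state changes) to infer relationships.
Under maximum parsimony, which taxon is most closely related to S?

The outgroup has state 'no' for every character, so 'yes' is the derived state throughout.
I (derived state 'yes') is shared by L and X — a synapomorphy uniting that clade.
II: derived state 'yes' in D, L, N, S, and X only — synapomorphy for {D, L, N, S, X}.
III: derived state 'yes' in N and S only — synapomorphy for {N, S}.
IV (derived state 'yes') is shared by L, N, S, and X — a synapomorphy uniting that clade.
Most parsimonious ingroup topology: ((D,((S,N),(X,L))),P).
S and N form a cherry on this tree, so they are sister taxa.

N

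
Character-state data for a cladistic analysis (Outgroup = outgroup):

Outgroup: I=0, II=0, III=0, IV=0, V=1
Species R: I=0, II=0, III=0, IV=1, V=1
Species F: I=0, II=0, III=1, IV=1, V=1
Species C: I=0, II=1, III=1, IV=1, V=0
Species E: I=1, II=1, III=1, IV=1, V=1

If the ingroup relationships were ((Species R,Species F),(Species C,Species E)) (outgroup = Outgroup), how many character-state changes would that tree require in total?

6

Map each character onto ((Species R,Species F),(Species C,Species E)) (rooted by Outgroup) and count the minimum state changes it requires (Fitch parsimony):
I: 1; II: 1; III: 2; IV: 1; V: 1.
Total tree length = 6.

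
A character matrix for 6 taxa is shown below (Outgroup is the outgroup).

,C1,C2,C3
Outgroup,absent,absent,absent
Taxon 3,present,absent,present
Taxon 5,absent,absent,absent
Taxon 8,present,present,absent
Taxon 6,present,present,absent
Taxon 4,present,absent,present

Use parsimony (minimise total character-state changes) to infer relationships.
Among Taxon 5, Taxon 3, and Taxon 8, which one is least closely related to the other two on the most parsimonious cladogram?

The outgroup has state 'absent' for every character, so 'present' is the derived state throughout.
C1 (derived state 'present') is shared by Taxon 3, Taxon 4, Taxon 6, and Taxon 8 — a synapomorphy uniting that clade.
C2 (derived state 'present') is shared by Taxon 6 and Taxon 8 — a synapomorphy uniting that clade.
C3: derived state 'present' in Taxon 3 and Taxon 4 only — synapomorphy for {Taxon 3, Taxon 4}.
Most parsimonious ingroup topology: (((Taxon 3,Taxon 4),(Taxon 8,Taxon 6)),Taxon 5).
Taxon 3 and Taxon 8 share a more recent common ancestor with each other than either does with Taxon 5, so Taxon 5 is the least closely related of the three.

Taxon 5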